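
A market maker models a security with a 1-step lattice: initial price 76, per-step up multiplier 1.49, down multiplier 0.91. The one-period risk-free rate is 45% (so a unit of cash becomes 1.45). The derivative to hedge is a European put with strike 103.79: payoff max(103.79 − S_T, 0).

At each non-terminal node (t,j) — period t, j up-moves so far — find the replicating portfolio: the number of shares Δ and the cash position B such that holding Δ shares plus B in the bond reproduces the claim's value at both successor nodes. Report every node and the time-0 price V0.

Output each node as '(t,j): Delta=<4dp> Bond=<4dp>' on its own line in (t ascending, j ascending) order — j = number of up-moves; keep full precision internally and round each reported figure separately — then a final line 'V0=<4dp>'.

Since d<R<u, set p* = (R−d)/(u−d) = 0.9310; price each node as the discounted p*-expectation of its children.
At expiry t=1: V(1,0)=34.6300, V(1,1)=0.0000
Node (0,0) S=76.0000: V=(p*·0.0000+(1−p*)·34.6300)/1.45=1.6471; Δ=(0.0000−34.6300)/(113.2400−69.1600)=-0.7856; B=V−Δ·S=61.3540
Self-financing check: at every node Δ·S+B equals the discounted successor values.

(0,0): Delta=-0.7856 Bond=61.3540
V0=1.6471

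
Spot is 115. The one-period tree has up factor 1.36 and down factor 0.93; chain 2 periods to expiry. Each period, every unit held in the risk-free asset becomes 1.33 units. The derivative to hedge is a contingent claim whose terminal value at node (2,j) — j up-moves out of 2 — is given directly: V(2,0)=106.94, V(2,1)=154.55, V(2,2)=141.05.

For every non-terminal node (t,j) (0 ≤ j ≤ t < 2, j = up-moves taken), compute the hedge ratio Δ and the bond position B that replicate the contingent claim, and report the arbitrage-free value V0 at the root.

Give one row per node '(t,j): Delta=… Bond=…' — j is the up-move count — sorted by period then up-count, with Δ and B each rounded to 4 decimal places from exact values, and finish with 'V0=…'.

Under the risk-neutral measure, an up-move has probability p* = (R−d)/(u−d) = 0.9302 and values discount at R = 1.33.
Payoff layer (t=2): V(2,0)=106.9400, V(2,1)=154.5500, V(2,2)=141.0500
  t=1,j=0: stock 106.9500 → up 145.4520 (V=154.5500), down 99.4635 (V=106.9400). Price 113.7055; hedge Δ=1.0353, bond B=2.9846.
  t=1,j=1: stock 156.4000 → up 212.7040 (V=141.0500), down 145.4520 (V=154.5500). Price 106.7608; hedge Δ=-0.2007, bond B=138.1561.
  t=0,j=0: stock 115.0000 → up 156.4000 (V=106.7608), down 106.9500 (V=113.7055). Price 80.6356; hedge Δ=-0.1404, bond B=96.7861.
Each (Δ,B) replicates both successor values, so the strategy is self-financing and V0 is arbitrage-free.

(0,0): Delta=-0.1404 Bond=96.7861
(1,0): Delta=1.0353 Bond=2.9846
(1,1): Delta=-0.2007 Bond=138.1561
V0=80.6356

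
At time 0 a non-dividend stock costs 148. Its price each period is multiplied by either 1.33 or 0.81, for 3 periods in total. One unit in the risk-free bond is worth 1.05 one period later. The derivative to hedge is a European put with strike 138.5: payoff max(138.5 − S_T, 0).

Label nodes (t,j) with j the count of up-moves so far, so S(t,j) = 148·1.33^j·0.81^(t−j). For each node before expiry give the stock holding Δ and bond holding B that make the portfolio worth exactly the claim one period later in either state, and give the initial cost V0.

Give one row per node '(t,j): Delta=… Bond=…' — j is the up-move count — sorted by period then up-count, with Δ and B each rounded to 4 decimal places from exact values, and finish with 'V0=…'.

(0,0): Delta=-0.2273 Bond=44.9605
(1,0): Delta=-0.4813 Bond=77.6582
(1,1): Delta=-0.0469 Bond=11.6839
(2,0): Delta=-1.0000 Bond=131.9048
(2,1): Delta=-0.1128 Bond=22.7836
(2,2): Delta=0.0000 Bond=0.0000
V0=11.3148

Risk-neutral probability p* = (R−d)/(u−d) = (1.05−0.81)/(1.33−0.81) = 0.4615.
At expiry t=3: V(3,0)=59.8467, V(3,1)=9.3533, V(3,2)=0.0000, V(3,3)=0.0000
(2,0): S=97.1028. Δ = (V_up−V_dn)/(S_up−S_dn) = (9.3533−59.8467)/(129.1467−78.6533) = -1.0000. V = [p*·9.3533 + (1−p*)·59.8467]/1.05 = 34.8020. B = V − Δ·S = 131.9048.
(2,1): S=159.4404. Δ = (V_up−V_dn)/(S_up−S_dn) = (0.0000−9.3533)/(212.0557−129.1467) = -0.1128. V = [p*·0.0000 + (1−p*)·9.3533]/1.05 = 4.7966. B = V − Δ·S = 22.7836.
(2,2): S=261.7972. Δ = (V_up−V_dn)/(S_up−S_dn) = (0.0000−0.0000)/(348.1903−212.0557) = 0.0000. V = [p*·0.0000 + (1−p*)·0.0000]/1.05 = 0.0000. B = V − Δ·S = 0.0000.
(1,0): S=119.8800. Δ = (V_up−V_dn)/(S_up−S_dn) = (4.7966−34.8020)/(159.4404−97.1028) = -0.4813. V = [p*·4.7966 + (1−p*)·34.8020]/1.05 = 19.9555. B = V − Δ·S = 77.6582.
(1,1): S=196.8400. Δ = (V_up−V_dn)/(S_up−S_dn) = (0.0000−4.7966)/(261.7972−159.4404) = -0.0469. V = [p*·0.0000 + (1−p*)·4.7966]/1.05 = 2.4598. B = V − Δ·S = 11.6839.
(0,0): S=148.0000. Δ = (V_up−V_dn)/(S_up−S_dn) = (2.4598−19.9555)/(196.8400−119.8800) = -0.2273. V = [p*·2.4598 + (1−p*)·19.9555]/1.05 = 11.3148. B = V − Δ·S = 44.9605.
Self-financing check: at every node Δ·S+B equals the discounted successor values.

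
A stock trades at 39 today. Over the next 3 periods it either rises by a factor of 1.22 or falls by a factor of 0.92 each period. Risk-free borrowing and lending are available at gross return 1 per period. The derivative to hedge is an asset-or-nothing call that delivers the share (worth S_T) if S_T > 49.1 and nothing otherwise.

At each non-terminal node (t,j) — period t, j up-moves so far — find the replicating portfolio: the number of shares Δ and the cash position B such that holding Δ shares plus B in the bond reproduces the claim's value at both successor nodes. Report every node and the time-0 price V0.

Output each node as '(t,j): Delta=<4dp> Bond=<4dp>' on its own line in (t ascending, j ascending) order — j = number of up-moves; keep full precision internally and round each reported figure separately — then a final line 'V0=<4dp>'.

(0,0): Delta=1.8910 Bond=-64.0529
(1,0): Delta=1.3230 Bond=-43.6724
(1,1): Delta=3.0690 Bond=-120.0992
(2,0): Delta=0.0000 Bond=0.0000
(2,1): Delta=4.0667 Bond=-163.7716
(2,2): Delta=1.0000 Bond=0.0000
V0=9.6976

The replicating-portfolio and risk-neutral prices coincide; use p* = (1−0.92)/(1.22−0.92) = 0.2667 for the latter.
Payoff layer (t=3): V(3,0)=0.0000, V(3,1)=0.0000, V(3,2)=53.4038, V(3,3)=70.8181
  t=2,j=0: stock 33.0096 → up 40.2717 (V=0.0000), down 30.3688 (V=0.0000). Price 0.0000; hedge Δ=0.0000, bond B=0.0000.
  t=2,j=1: stock 43.7736 → up 53.4038 (V=53.4038), down 40.2717 (V=0.0000). Price 14.2410; hedge Δ=4.0667, bond B=-163.7716.
  t=2,j=2: stock 58.0476 → up 70.8181 (V=70.8181), down 53.4038 (V=53.4038). Price 58.0476; hedge Δ=1.0000, bond B=0.0000.
  t=1,j=0: stock 35.8800 → up 43.7736 (V=14.2410), down 33.0096 (V=0.0000). Price 3.7976; hedge Δ=1.3230, bond B=-43.6724.
  t=1,j=1: stock 47.5800 → up 58.0476 (V=58.0476), down 43.7736 (V=14.2410). Price 25.9228; hedge Δ=3.0690, bond B=-120.0992.
  t=0,j=0: stock 39.0000 → up 47.5800 (V=25.9228), down 35.8800 (V=3.7976). Price 9.6976; hedge Δ=1.8910, bond B=-64.0529.
Check: Δ(0,0)·S0 + B(0,0) = 9.6976 = V0.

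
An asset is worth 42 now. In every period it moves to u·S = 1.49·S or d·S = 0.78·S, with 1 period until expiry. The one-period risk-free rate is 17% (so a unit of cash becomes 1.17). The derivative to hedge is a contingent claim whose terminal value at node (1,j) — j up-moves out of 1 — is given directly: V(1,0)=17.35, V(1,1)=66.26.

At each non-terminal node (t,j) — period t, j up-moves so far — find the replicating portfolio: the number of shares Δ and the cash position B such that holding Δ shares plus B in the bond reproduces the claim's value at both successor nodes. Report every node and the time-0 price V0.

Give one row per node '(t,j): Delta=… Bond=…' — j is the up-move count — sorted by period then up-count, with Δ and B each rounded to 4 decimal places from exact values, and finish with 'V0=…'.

(0,0): Delta=1.6402 Bond=-31.0958
V0=37.7915

No-arbitrage ⇒ martingale measure with p* = (R−d)/(u−d) = 0.5493.
At expiry t=1: V(1,0)=17.3500, V(1,1)=66.2600
(0,0): S=42.0000. Δ = (V_up−V_dn)/(S_up−S_dn) = (66.2600−17.3500)/(62.5800−32.7600) = 1.6402. V = [p*·66.2600 + (1−p*)·17.3500]/1.17 = 37.7915. B = V − Δ·S = -31.0958.
Self-financing check: at every node Δ·S+B equals the discounted successor values.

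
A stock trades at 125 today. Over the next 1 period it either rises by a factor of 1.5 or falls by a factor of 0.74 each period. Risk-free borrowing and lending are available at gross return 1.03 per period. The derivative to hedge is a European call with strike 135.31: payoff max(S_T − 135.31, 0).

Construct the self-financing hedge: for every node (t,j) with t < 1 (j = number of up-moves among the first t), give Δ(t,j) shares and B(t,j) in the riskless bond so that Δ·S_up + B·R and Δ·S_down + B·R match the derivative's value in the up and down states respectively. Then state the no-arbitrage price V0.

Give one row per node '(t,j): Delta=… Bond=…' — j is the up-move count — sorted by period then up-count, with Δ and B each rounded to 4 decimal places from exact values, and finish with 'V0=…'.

Under the risk-neutral measure, an up-move has probability p* = (R−d)/(u−d) = 0.3816 and values discount at R = 1.03.
Terminal payoffs: V(1,0)=0.0000, V(1,1)=52.1900
Node (0,0) S=125.0000: V=(p*·52.1900+(1−p*)·0.0000)/1.03=19.3346; Δ=(52.1900−0.0000)/(187.5000−92.5000)=0.5494; B=V−Δ·S=-49.3365
Check: Δ(0,0)·S0 + B(0,0) = 19.3346 = V0.

(0,0): Delta=0.5494 Bond=-49.3365
V0=19.3346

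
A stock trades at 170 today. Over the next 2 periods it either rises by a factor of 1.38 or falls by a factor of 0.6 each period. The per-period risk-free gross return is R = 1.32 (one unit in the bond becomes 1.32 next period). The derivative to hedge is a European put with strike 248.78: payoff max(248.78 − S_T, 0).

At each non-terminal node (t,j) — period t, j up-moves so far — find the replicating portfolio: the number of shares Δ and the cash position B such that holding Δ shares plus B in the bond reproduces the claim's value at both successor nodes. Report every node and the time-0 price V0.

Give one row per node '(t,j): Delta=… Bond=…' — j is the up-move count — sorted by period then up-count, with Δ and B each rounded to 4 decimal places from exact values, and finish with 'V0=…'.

(0,0): Delta=-0.6046 Bond=112.2293
(1,0): Delta=-1.0000 Bond=188.4697
(1,1): Delta=-0.5903 Bond=144.7821
V0=9.4410

Since d<R<u, set p* = (R−d)/(u−d) = 0.9231; price each node as the discounted p*-expectation of its children.
Terminal values V(2,·): V(2,0)=187.5800, V(2,1)=108.0200, V(2,2)=0.0000
(1,0): S=102.0000. Δ = (V_up−V_dn)/(S_up−S_dn) = (108.0200−187.5800)/(140.7600−61.2000) = -1.0000. V = [p*·108.0200 + (1−p*)·187.5800]/1.32 = 86.4697. B = V − Δ·S = 188.4697.
(1,1): S=234.6000. Δ = (V_up−V_dn)/(S_up−S_dn) = (0.0000−108.0200)/(323.7480−140.7600) = -0.5903. V = [p*·0.0000 + (1−p*)·108.0200]/1.32 = 6.2949. B = V − Δ·S = 144.7821.
(0,0): S=170.0000. Δ = (V_up−V_dn)/(S_up−S_dn) = (6.2949−86.4697)/(234.6000−102.0000) = -0.6046. V = [p*·6.2949 + (1−p*)·86.4697]/1.32 = 9.4410. B = V − Δ·S = 112.2293.
Root portfolio cost Δ·170+B reproduces V0=9.4410.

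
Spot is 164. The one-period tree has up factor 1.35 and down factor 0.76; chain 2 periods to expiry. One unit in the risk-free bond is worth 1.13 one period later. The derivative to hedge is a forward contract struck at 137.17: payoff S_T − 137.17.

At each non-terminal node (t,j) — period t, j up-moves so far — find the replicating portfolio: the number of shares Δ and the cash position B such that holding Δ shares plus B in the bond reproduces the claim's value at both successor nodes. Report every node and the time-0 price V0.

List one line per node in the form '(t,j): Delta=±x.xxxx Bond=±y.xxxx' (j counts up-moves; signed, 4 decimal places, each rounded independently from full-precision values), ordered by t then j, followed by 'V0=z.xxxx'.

(0,0): Delta=1.0000 Bond=-107.4242
(1,0): Delta=1.0000 Bond=-121.3894
(1,1): Delta=1.0000 Bond=-121.3894
V0=56.5758

Under the risk-neutral measure, an up-move has probability p* = (R−d)/(u−d) = 0.6271 and values discount at R = 1.13.
At expiry t=2: V(2,0)=-42.4436, V(2,1)=31.0940, V(2,2)=161.7200
Node (1,0) S=124.6400: V=(p*·31.0940+(1−p*)·-42.4436)/1.13=3.2506; Δ=(31.0940−-42.4436)/(168.2640−94.7264)=1.0000; B=V−Δ·S=-121.3894
Node (1,1) S=221.4000: V=(p*·161.7200+(1−p*)·31.0940)/1.13=100.0106; Δ=(161.7200−31.0940)/(298.8900−168.2640)=1.0000; B=V−Δ·S=-121.3894
Node (0,0) S=164.0000: V=(p*·100.0106+(1−p*)·3.2506)/1.13=56.5758; Δ=(100.0106−3.2506)/(221.4000−124.6400)=1.0000; B=V−Δ·S=-107.4242
Self-financing check: at every node Δ·S+B equals the discounted successor values.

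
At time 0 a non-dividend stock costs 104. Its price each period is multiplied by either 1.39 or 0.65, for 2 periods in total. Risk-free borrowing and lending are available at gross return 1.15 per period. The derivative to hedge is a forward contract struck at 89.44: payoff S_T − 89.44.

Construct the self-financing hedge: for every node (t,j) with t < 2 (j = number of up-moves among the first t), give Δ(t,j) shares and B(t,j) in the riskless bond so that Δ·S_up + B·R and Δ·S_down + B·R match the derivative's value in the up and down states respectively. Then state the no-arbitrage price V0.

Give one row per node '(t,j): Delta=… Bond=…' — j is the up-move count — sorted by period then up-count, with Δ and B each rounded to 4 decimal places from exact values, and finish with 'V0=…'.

Risk-neutral probability p* = (R−d)/(u−d) = (1.15−0.65)/(1.39−0.65) = 0.6757.
Terminal values V(2,·): V(2,0)=-45.5000, V(2,1)=4.5240, V(2,2)=111.4984
Node (1,0) S=67.6000: V=(p*·4.5240+(1−p*)·-45.5000)/1.15=-10.1739; Δ=(4.5240−-45.5000)/(93.9640−43.9400)=1.0000; B=V−Δ·S=-77.7739
Node (1,1) S=144.5600: V=(p*·111.4984+(1−p*)·4.5240)/1.15=66.7861; Δ=(111.4984−4.5240)/(200.9384−93.9640)=1.0000; B=V−Δ·S=-77.7739
Node (0,0) S=104.0000: V=(p*·66.7861+(1−p*)·-10.1739)/1.15=36.3705; Δ=(66.7861−-10.1739)/(144.5600−67.6000)=1.0000; B=V−Δ·S=-67.6295
Check: Δ(0,0)·S0 + B(0,0) = 36.3705 = V0.

(0,0): Delta=1.0000 Bond=-67.6295
(1,0): Delta=1.0000 Bond=-77.7739
(1,1): Delta=1.0000 Bond=-77.7739
V0=36.3705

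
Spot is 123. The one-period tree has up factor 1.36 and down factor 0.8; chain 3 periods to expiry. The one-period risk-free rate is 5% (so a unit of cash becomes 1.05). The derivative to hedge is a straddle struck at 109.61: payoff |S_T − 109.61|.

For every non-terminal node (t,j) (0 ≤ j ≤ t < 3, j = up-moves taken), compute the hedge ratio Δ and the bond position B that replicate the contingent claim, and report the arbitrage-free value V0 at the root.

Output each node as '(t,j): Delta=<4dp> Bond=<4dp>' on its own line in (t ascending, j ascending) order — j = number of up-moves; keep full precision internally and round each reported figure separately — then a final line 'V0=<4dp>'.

(0,0): Delta=0.6110 Bond=-31.3644
(1,0): Delta=0.1171 Bond=15.6689
(1,1): Delta=0.9713 Bond=-93.1986
(2,0): Delta=-1.0000 Bond=104.3905
(2,1): Delta=0.9319 Bond=-92.5909
(2,2): Delta=1.0000 Bond=-104.3905
V0=43.7908

Under the risk-neutral measure, an up-move has probability p* = (R−d)/(u−d) = 0.4464 and values discount at R = 1.05.
Payoff layer (t=3): V(3,0)=46.6340, V(3,1)=2.5508, V(3,2)=72.3906, V(3,3)=199.7911
  t=2,j=0: stock 78.7200 → up 107.0592 (V=2.5508), down 62.9760 (V=46.6340). Price 25.6705; hedge Δ=-1.0000, bond B=104.3905.
  t=2,j=1: stock 133.8240 → up 182.0006 (V=72.3906), down 107.0592 (V=2.5508). Price 32.1231; hedge Δ=0.9319, bond B=-92.5909.
  t=2,j=2: stock 227.5008 → up 309.4011 (V=199.7911), down 182.0006 (V=72.3906). Price 123.1103; hedge Δ=1.0000, bond B=-104.3905.
  t=1,j=0: stock 98.4000 → up 133.8240 (V=32.1231), down 78.7200 (V=25.6705). Price 27.1916; hedge Δ=0.1171, bond B=15.6689.
  t=1,j=1: stock 167.2800 → up 227.5008 (V=123.1103), down 133.8240 (V=32.1231). Price 69.2785; hedge Δ=0.9713, bond B=-93.1986.
  t=0,j=0: stock 123.0000 → up 167.2800 (V=69.2785), down 98.4000 (V=27.1916). Price 43.7908; hedge Δ=0.6110, bond B=-31.3644.
Each (Δ,B) replicates both successor values, so the strategy is self-financing and V0 is arbitrage-free.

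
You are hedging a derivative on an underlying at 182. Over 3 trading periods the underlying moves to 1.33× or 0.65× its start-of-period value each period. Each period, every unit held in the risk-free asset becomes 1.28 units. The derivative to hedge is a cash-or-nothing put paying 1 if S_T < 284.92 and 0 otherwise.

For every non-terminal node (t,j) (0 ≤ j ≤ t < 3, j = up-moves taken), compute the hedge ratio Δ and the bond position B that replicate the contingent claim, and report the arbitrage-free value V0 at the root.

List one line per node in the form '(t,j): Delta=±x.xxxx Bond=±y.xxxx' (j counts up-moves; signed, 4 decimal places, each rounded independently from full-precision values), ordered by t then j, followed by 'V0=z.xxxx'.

No-arbitrage ⇒ martingale measure with p* = (R−d)/(u−d) = 0.9265.
Terminal payoffs: V(3,0)=1.0000, V(3,1)=1.0000, V(3,2)=1.0000, V(3,3)=0.0000
(2,0): S=76.8950. Δ = (V_up−V_dn)/(S_up−S_dn) = (1.0000−1.0000)/(102.2704−49.9818) = 0.0000. V = [p*·1.0000 + (1−p*)·1.0000]/1.28 = 0.7812. B = V − Δ·S = 0.7812.
(2,1): S=157.3390. Δ = (V_up−V_dn)/(S_up−S_dn) = (1.0000−1.0000)/(209.2609−102.2704) = 0.0000. V = [p*·1.0000 + (1−p*)·1.0000]/1.28 = 0.7812. B = V − Δ·S = 0.7812.
(2,2): S=321.9398. Δ = (V_up−V_dn)/(S_up−S_dn) = (0.0000−1.0000)/(428.1799−209.2609) = -0.0046. V = [p*·0.0000 + (1−p*)·1.0000]/1.28 = 0.0574. B = V − Δ·S = 1.5280.
(1,0): S=118.3000. Δ = (V_up−V_dn)/(S_up−S_dn) = (0.7812−0.7812)/(157.3390−76.8950) = 0.0000. V = [p*·0.7812 + (1−p*)·0.7812]/1.28 = 0.6104. B = V − Δ·S = 0.6104.
(1,1): S=242.0600. Δ = (V_up−V_dn)/(S_up−S_dn) = (0.0574−0.7812)/(321.9398−157.3390) = -0.0044. V = [p*·0.0574 + (1−p*)·0.7812]/1.28 = 0.0865. B = V − Δ·S = 1.1509.
(0,0): S=182.0000. Δ = (V_up−V_dn)/(S_up−S_dn) = (0.0865−0.6104)/(242.0600−118.3000) = -0.0042. V = [p*·0.0865 + (1−p*)·0.6104]/1.28 = 0.0976. B = V − Δ·S = 0.8681.
Each (Δ,B) replicates both successor values, so the strategy is self-financing and V0 is arbitrage-free.

(0,0): Delta=-0.0042 Bond=0.8681
(1,0): Delta=0.0000 Bond=0.6104
(1,1): Delta=-0.0044 Bond=1.1509
(2,0): Delta=0.0000 Bond=0.7812
(2,1): Delta=0.0000 Bond=0.7812
(2,2): Delta=-0.0046 Bond=1.5280
V0=0.0976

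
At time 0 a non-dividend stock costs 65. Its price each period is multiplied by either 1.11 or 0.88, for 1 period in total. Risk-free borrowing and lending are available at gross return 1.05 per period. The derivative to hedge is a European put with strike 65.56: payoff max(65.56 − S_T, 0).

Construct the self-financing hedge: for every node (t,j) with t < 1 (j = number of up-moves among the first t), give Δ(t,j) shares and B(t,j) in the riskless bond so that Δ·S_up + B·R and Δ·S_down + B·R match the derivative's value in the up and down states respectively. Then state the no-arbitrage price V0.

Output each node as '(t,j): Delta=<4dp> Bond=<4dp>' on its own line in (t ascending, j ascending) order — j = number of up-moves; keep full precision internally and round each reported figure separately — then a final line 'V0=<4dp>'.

(0,0): Delta=-0.5592 Bond=38.4248
V0=2.0770

Risk-neutral probability p* = (R−d)/(u−d) = (1.05−0.88)/(1.11−0.88) = 0.7391.
Terminal payoffs: V(1,0)=8.3600, V(1,1)=0.0000
  t=0,j=0: stock 65.0000 → up 72.1500 (V=0.0000), down 57.2000 (V=8.3600). Price 2.0770; hedge Δ=-0.5592, bond B=38.4248.
The time-0 hedge costs 2.0770, which is the no-arbitrage price.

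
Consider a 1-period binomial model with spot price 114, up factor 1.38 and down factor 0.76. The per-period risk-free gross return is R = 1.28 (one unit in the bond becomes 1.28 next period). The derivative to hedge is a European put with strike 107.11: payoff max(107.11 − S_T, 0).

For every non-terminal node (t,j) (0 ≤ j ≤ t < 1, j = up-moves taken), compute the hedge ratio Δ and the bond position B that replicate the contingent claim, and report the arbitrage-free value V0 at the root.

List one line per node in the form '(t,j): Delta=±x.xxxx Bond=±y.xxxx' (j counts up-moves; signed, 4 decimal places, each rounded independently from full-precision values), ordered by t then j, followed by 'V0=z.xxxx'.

Under the risk-neutral measure, an up-move has probability p* = (R−d)/(u−d) = 0.8387 and values discount at R = 1.28.
Terminal payoffs: V(1,0)=20.4700, V(1,1)=0.0000
Node (0,0) S=114.0000: V=(p*·0.0000+(1−p*)·20.4700)/1.28=2.5794; Δ=(0.0000−20.4700)/(157.3200−86.6400)=-0.2896; B=V−Δ·S=35.5955
Each (Δ,B) replicates both successor values, so the strategy is self-financing and V0 is arbitrage-free.

(0,0): Delta=-0.2896 Bond=35.5955
V0=2.5794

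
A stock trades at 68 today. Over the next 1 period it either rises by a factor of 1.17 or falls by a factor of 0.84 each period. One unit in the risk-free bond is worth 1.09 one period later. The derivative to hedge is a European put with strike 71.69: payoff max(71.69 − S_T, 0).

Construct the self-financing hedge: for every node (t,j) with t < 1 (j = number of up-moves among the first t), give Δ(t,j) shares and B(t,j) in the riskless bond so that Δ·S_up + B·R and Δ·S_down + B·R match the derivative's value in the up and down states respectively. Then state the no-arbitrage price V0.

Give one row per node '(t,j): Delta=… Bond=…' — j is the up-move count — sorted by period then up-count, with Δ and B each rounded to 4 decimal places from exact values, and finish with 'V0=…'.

(0,0): Delta=-0.6493 Bond=47.3920
V0=3.2405

Under the risk-neutral measure, an up-move has probability p* = (R−d)/(u−d) = 0.7576 and values discount at R = 1.09.
At expiry t=1: V(1,0)=14.5700, V(1,1)=0.0000
  t=0,j=0: stock 68.0000 → up 79.5600 (V=0.0000), down 57.1200 (V=14.5700). Price 3.2405; hedge Δ=-0.6493, bond B=47.3920.
Each (Δ,B) replicates both successor values, so the strategy is self-financing and V0 is arbitrage-free.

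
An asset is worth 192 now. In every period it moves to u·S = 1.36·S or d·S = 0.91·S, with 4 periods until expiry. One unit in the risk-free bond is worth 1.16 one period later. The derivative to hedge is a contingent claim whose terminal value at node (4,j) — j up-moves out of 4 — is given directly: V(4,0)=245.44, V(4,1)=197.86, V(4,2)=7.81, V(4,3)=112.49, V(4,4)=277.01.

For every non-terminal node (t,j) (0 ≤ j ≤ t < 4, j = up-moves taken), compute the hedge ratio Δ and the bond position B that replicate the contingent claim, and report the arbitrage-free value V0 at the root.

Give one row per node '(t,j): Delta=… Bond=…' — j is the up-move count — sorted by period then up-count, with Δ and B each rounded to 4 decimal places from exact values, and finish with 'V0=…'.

No-arbitrage ⇒ martingale measure with p* = (R−d)/(u−d) = 0.5556.
At expiry t=4: V(4,0)=245.4400, V(4,1)=197.8600, V(4,2)=7.8100, V(4,3)=112.4900, V(4,4)=277.0100
(3,0): S=144.6856. Δ = (V_up−V_dn)/(S_up−S_dn) = (197.8600−245.4400)/(196.7725−131.6639) = -0.7308. V = [p*·197.8600 + (1−p*)·245.4400]/1.16 = 188.7989. B = V − Δ·S = 294.5322.
(3,1): S=216.2335. Δ = (V_up−V_dn)/(S_up−S_dn) = (7.8100−197.8600)/(294.0775−196.7725) = -1.9531. V = [p*·7.8100 + (1−p*)·197.8600]/1.16 = 79.5489. B = V − Δ·S = 501.8822.
(3,2): S=323.1621. Δ = (V_up−V_dn)/(S_up−S_dn) = (112.4900−7.8100)/(439.5005−294.0775) = 0.7198. V = [p*·112.4900 + (1−p*)·7.8100]/1.16 = 56.8669. B = V − Δ·S = -175.7554.
(3,3): S=482.9676. Δ = (V_up−V_dn)/(S_up−S_dn) = (277.0100−112.4900)/(656.8359−439.5005) = 0.7570. V = [p*·277.0100 + (1−p*)·112.4900]/1.16 = 175.7672. B = V − Δ·S = -189.8328.
(2,0): S=158.9952. Δ = (V_up−V_dn)/(S_up−S_dn) = (79.5489−188.7989)/(216.2335−144.6856) = -1.5270. V = [p*·79.5489 + (1−p*)·188.7989]/1.16 = 110.4348. B = V − Δ·S = 353.2126.
(2,1): S=237.6192. Δ = (V_up−V_dn)/(S_up−S_dn) = (56.8669−79.5489)/(323.1621−216.2335) = -0.2121. V = [p*·56.8669 + (1−p*)·79.5489]/1.16 = 57.7136. B = V − Δ·S = 108.1180.
(2,2): S=355.1232. Δ = (V_up−V_dn)/(S_up−S_dn) = (175.7672−56.8669)/(482.9676−323.1621) = 0.7440. V = [p*·175.7672 + (1−p*)·56.8669]/1.16 = 105.9678. B = V − Δ·S = -158.2553.
(1,0): S=174.7200. Δ = (V_up−V_dn)/(S_up−S_dn) = (57.7136−110.4348)/(237.6192−158.9952) = -0.6705. V = [p*·57.7136 + (1−p*)·110.4348]/1.16 = 69.9528. B = V − Δ·S = 187.1112.
(1,1): S=261.1200. Δ = (V_up−V_dn)/(S_up−S_dn) = (105.9678−57.7136)/(355.1232−237.6192) = 0.4107. V = [p*·105.9678 + (1−p*)·57.7136]/1.16 = 72.8633. B = V − Δ·S = -34.3682.
(0,0): S=192.0000. Δ = (V_up−V_dn)/(S_up−S_dn) = (72.8633−69.9528)/(261.1200−174.7200) = 0.0337. V = [p*·72.8633 + (1−p*)·69.9528]/1.16 = 61.6981. B = V − Δ·S = 55.2302.
Self-financing check: at every node Δ·S+B equals the discounted successor values.

(0,0): Delta=0.0337 Bond=55.2302
(1,0): Delta=-0.6705 Bond=187.1112
(1,1): Delta=0.4107 Bond=-34.3682
(2,0): Delta=-1.5270 Bond=353.2126
(2,1): Delta=-0.2121 Bond=108.1180
(2,2): Delta=0.7440 Bond=-158.2553
(3,0): Delta=-0.7308 Bond=294.5322
(3,1): Delta=-1.9531 Bond=501.8822
(3,2): Delta=0.7198 Bond=-175.7554
(3,3): Delta=0.7570 Bond=-189.8328
V0=61.6981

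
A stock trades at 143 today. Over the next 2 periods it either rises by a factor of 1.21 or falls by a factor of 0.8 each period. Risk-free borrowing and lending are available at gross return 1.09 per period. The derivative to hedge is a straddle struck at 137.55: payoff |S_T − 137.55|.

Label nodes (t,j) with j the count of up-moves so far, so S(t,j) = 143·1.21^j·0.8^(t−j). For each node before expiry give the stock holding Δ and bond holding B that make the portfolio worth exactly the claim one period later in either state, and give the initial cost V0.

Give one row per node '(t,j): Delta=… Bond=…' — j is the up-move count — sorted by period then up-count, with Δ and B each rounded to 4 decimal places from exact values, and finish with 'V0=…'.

(0,0): Delta=0.5784 Bond=-48.8437
(1,0): Delta=-0.9627 Bond=123.0635
(1,1): Delta=1.0000 Bond=-126.1927
V0=33.8645

The replicating-portfolio and risk-neutral prices coincide; use p* = (1.09−0.8)/(1.21−0.8) = 0.7073 for the latter.
Terminal values V(2,·): V(2,0)=46.0300, V(2,1)=0.8740, V(2,2)=71.8163
  t=1,j=0: stock 114.4000 → up 138.4240 (V=0.8740), down 91.5200 (V=46.0300). Price 12.9270; hedge Δ=-0.9627, bond B=123.0635.
  t=1,j=1: stock 173.0300 → up 209.3663 (V=71.8163), down 138.4240 (V=0.8740). Price 46.8373; hedge Δ=1.0000, bond B=-126.1927.
  t=0,j=0: stock 143.0000 → up 173.0300 (V=46.8373), down 114.4000 (V=12.9270). Price 33.8645; hedge Δ=0.5784, bond B=-48.8437.
Root portfolio cost Δ·143+B reproduces V0=33.8645.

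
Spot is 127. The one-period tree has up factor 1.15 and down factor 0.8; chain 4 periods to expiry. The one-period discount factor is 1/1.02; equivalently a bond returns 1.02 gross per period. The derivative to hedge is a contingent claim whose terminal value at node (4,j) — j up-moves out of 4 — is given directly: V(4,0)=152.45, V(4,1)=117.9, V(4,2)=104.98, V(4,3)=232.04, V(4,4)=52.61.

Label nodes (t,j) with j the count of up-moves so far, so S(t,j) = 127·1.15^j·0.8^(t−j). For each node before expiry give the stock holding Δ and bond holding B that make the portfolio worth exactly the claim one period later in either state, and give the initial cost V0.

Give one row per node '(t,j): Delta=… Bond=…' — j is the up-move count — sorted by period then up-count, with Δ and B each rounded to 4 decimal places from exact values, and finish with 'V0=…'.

(0,0): Delta=0.1324 Bond=118.3006
(1,0): Delta=1.0650 Bond=25.9132
(1,1): Delta=-0.2510 Bond=176.6572
(2,0): Delta=-0.7221 Bond=171.6914
(2,1): Delta=1.7997 Bond=-59.4039
(2,2): Delta=-1.0939 Bond=321.7688
(3,0): Delta=-1.5181 Bond=226.8838
(3,1): Delta=-0.3949 Bond=144.5406
(3,2): Delta=2.7018 Bond=-181.8067
(3,3): Delta=-2.6542 Bond=629.5742
V0=135.1170

No-arbitrage ⇒ martingale measure with p* = (R−d)/(u−d) = 0.6286.
At expiry t=4: V(4,0)=152.4500, V(4,1)=117.9000, V(4,2)=104.9800, V(4,3)=232.0400, V(4,4)=52.6100
(3,0): S=65.0240. Δ = (V_up−V_dn)/(S_up−S_dn) = (117.9000−152.4500)/(74.7776−52.0192) = -1.5181. V = [p*·117.9000 + (1−p*)·152.4500]/1.02 = 128.1695. B = V − Δ·S = 226.8838.
(3,1): S=93.4720. Δ = (V_up−V_dn)/(S_up−S_dn) = (104.9800−117.9000)/(107.4928−74.7776) = -0.3949. V = [p*·104.9800 + (1−p*)·117.9000]/1.02 = 107.6263. B = V − Δ·S = 144.5406.
(3,2): S=134.3660. Δ = (V_up−V_dn)/(S_up−S_dn) = (232.0400−104.9800)/(154.5209−107.4928) = 2.7018. V = [p*·232.0400 + (1−p*)·104.9800]/1.02 = 181.2218. B = V − Δ·S = -181.8067.
(3,3): S=193.1511. Δ = (V_up−V_dn)/(S_up−S_dn) = (52.6100−232.0400)/(222.1238−154.5209) = -2.6542. V = [p*·52.6100 + (1−p*)·232.0400]/1.02 = 116.9171. B = V − Δ·S = 629.5742.
(2,0): S=81.2800. Δ = (V_up−V_dn)/(S_up−S_dn) = (107.6263−128.1695)/(93.4720−65.0240) = -0.7221. V = [p*·107.6263 + (1−p*)·128.1695]/1.02 = 112.9967. B = V − Δ·S = 171.6914.
(2,1): S=116.8400. Δ = (V_up−V_dn)/(S_up−S_dn) = (181.2218−107.6263)/(134.3660−93.4720) = 1.7997. V = [p*·181.2218 + (1−p*)·107.6263]/1.02 = 150.8690. B = V − Δ·S = -59.4039.
(2,2): S=167.9575. Δ = (V_up−V_dn)/(S_up−S_dn) = (116.9171−181.2218)/(193.1511−134.3660) = -1.0939. V = [p*·116.9171 + (1−p*)·181.2218]/1.02 = 138.0409. B = V − Δ·S = 321.7688.
(1,0): S=101.6000. Δ = (V_up−V_dn)/(S_up−S_dn) = (150.8690−112.9967)/(116.8400−81.2800) = 1.0650. V = [p*·150.8690 + (1−p*)·112.9967]/1.02 = 134.1197. B = V − Δ·S = 25.9132.
(1,1): S=146.0500. Δ = (V_up−V_dn)/(S_up−S_dn) = (138.0409−150.8690)/(167.9575−116.8400) = -0.2510. V = [p*·138.0409 + (1−p*)·150.8690]/1.02 = 140.0055. B = V − Δ·S = 176.6572.
(0,0): S=127.0000. Δ = (V_up−V_dn)/(S_up−S_dn) = (140.0055−134.1197)/(146.0500−101.6000) = 0.1324. V = [p*·140.0055 + (1−p*)·134.1197]/1.02 = 135.1170. B = V − Δ·S = 118.3006.
Check: Δ(0,0)·S0 + B(0,0) = 135.1170 = V0.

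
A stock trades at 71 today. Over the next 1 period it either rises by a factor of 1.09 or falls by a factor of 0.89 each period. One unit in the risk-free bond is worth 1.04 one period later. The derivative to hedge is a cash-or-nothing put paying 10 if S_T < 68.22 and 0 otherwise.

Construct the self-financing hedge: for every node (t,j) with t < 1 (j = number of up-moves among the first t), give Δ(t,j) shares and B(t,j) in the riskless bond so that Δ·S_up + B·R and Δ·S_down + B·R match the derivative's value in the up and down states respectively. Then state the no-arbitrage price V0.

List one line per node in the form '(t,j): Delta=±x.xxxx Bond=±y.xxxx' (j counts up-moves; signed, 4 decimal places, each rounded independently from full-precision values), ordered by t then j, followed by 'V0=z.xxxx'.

(0,0): Delta=-0.7042 Bond=52.4038
V0=2.4038

Since d<R<u, set p* = (R−d)/(u−d) = 0.7500; price each node as the discounted p*-expectation of its children.
Terminal values V(1,·): V(1,0)=10.0000, V(1,1)=0.0000
  t=0,j=0: stock 71.0000 → up 77.3900 (V=0.0000), down 63.1900 (V=10.0000). Price 2.4038; hedge Δ=-0.7042, bond B=52.4038.
Self-financing check: at every node Δ·S+B equals the discounted successor values.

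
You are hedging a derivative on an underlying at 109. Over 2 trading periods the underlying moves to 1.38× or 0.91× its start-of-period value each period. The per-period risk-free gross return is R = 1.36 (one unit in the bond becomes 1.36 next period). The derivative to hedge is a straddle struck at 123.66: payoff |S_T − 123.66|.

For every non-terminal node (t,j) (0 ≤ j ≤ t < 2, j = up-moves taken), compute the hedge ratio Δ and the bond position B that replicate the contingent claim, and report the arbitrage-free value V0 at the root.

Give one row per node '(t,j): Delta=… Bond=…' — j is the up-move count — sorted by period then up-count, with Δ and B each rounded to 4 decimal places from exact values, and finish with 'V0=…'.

Risk-neutral probability p* = (R−d)/(u−d) = (1.36−0.91)/(1.38−0.91) = 0.9574.
Terminal payoffs: V(2,0)=33.3971, V(2,1)=13.2222, V(2,2)=83.9196
Node (1,0) S=99.1900: V=(p*·13.2222+(1−p*)·33.3971)/1.36=10.3535; Δ=(13.2222−33.3971)/(136.8822−90.2629)=-0.4328; B=V−Δ·S=53.2788
Node (1,1) S=150.4200: V=(p*·83.9196+(1−p*)·13.2222)/1.36=59.4935; Δ=(83.9196−13.2222)/(207.5796−136.8822)=1.0000; B=V−Δ·S=-90.9265
Node (0,0) S=109.0000: V=(p*·59.4935+(1−p*)·10.3535)/1.36=42.2077; Δ=(59.4935−10.3535)/(150.4200−99.1900)=0.9592; B=V−Δ·S=-62.3456
Check: Δ(0,0)·S0 + B(0,0) = 42.2077 = V0.

(0,0): Delta=0.9592 Bond=-62.3456
(1,0): Delta=-0.4328 Bond=53.2788
(1,1): Delta=1.0000 Bond=-90.9265
V0=42.2077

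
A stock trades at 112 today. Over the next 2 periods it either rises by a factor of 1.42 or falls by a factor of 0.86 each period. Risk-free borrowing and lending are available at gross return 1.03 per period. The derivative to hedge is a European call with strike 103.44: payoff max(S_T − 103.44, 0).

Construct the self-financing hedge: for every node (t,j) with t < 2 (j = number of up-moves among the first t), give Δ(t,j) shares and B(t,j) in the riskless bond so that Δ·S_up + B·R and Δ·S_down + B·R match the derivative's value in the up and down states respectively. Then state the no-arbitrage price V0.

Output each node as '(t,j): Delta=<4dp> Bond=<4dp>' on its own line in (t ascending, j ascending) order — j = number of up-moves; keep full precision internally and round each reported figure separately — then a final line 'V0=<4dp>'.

Under the risk-neutral measure, an up-move has probability p* = (R−d)/(u−d) = 0.3036 and values discount at R = 1.03.
At expiry t=2: V(2,0)=0.0000, V(2,1)=33.3344, V(2,2)=122.3968
(1,0): S=96.3200. Δ = (V_up−V_dn)/(S_up−S_dn) = (33.3344−0.0000)/(136.7744−82.8352) = 0.6180. V = [p*·33.3344 + (1−p*)·0.0000]/1.03 = 9.8246. B = V − Δ·S = -49.7011.
(1,1): S=159.0400. Δ = (V_up−V_dn)/(S_up−S_dn) = (122.3968−33.3344)/(225.8368−136.7744) = 1.0000. V = [p*·122.3968 + (1−p*)·33.3344]/1.03 = 58.6128. B = V − Δ·S = -100.4272.
(0,0): S=112.0000. Δ = (V_up−V_dn)/(S_up−S_dn) = (58.6128−9.8246)/(159.0400−96.3200) = 0.7779. V = [p*·58.6128 + (1−p*)·9.8246]/1.03 = 23.9178. B = V − Δ·S = -63.2040.
The time-0 hedge costs 23.9178, which is the no-arbitrage price.

(0,0): Delta=0.7779 Bond=-63.2040
(1,0): Delta=0.6180 Bond=-49.7011
(1,1): Delta=1.0000 Bond=-100.4272
V0=23.9178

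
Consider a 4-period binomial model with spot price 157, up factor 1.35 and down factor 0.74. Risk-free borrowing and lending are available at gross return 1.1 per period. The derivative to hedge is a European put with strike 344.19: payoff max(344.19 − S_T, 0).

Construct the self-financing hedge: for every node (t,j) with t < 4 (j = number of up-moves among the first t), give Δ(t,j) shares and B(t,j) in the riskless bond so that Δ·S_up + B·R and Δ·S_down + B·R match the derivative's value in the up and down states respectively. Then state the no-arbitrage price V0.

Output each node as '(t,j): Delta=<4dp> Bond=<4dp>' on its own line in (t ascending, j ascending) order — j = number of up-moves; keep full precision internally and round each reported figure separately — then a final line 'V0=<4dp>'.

(0,0): Delta=-0.7141 Bond=204.8921
(1,0): Delta=-1.0000 Bond=258.5950
(1,1): Delta=-0.6053 Bond=202.3162
(2,0): Delta=-1.0000 Bond=284.4545
(2,1): Delta=-1.0000 Bond=284.4545
(2,2): Delta=-0.4550 Bond=179.5571
(3,0): Delta=-1.0000 Bond=312.9000
(3,1): Delta=-1.0000 Bond=312.9000
(3,2): Delta=-1.0000 Bond=312.9000
(3,3): Delta=-0.2476 Bond=117.3829
V0=92.7755

Under the risk-neutral measure, an up-move has probability p* = (R−d)/(u−d) = 0.5902 and values discount at R = 1.1.
Terminal payoffs: V(4,0)=297.1111, V(4,1)=258.3028, V(4,2)=187.5038, V(4,3)=58.3436, V(4,4)=0.0000
(3,0): S=63.6202. Δ = (V_up−V_dn)/(S_up−S_dn) = (258.3028−297.1111)/(85.8872−47.0789) = -1.0000. V = [p*·258.3028 + (1−p*)·297.1111]/1.1 = 249.2798. B = V − Δ·S = 312.9000.
(3,1): S=116.0638. Δ = (V_up−V_dn)/(S_up−S_dn) = (187.5038−258.3028)/(156.6862−85.8872) = -1.0000. V = [p*·187.5038 + (1−p*)·258.3028]/1.1 = 196.8362. B = V − Δ·S = 312.9000.
(3,2): S=211.7381. Δ = (V_up−V_dn)/(S_up−S_dn) = (58.3436−187.5038)/(285.8464−156.6862) = -1.0000. V = [p*·58.3436 + (1−p*)·187.5038]/1.1 = 101.1619. B = V − Δ·S = 312.9000.
(3,3): S=386.2789. Δ = (V_up−V_dn)/(S_up−S_dn) = (0.0000−58.3436)/(521.4765−285.8464) = -0.2476. V = [p*·0.0000 + (1−p*)·58.3436]/1.1 = 21.7376. B = V − Δ·S = 117.3829.
(2,0): S=85.9732. Δ = (V_up−V_dn)/(S_up−S_dn) = (196.8362−249.2798)/(116.0638−63.6202) = -1.0000. V = [p*·196.8362 + (1−p*)·249.2798]/1.1 = 198.4813. B = V − Δ·S = 284.4545.
(2,1): S=156.8430. Δ = (V_up−V_dn)/(S_up−S_dn) = (101.1619−196.8362)/(211.7381−116.0638) = -1.0000. V = [p*·101.1619 + (1−p*)·196.8362]/1.1 = 127.6115. B = V − Δ·S = 284.4545.
(2,2): S=286.1325. Δ = (V_up−V_dn)/(S_up−S_dn) = (21.7376−101.1619)/(386.2789−211.7381) = -0.4550. V = [p*·21.7376 + (1−p*)·101.1619]/1.1 = 49.3532. B = V − Δ·S = 179.5571.
(1,0): S=116.1800. Δ = (V_up−V_dn)/(S_up−S_dn) = (127.6115−198.4813)/(156.8430−85.9732) = -1.0000. V = [p*·127.6115 + (1−p*)·198.4813]/1.1 = 142.4150. B = V − Δ·S = 258.5950.
(1,1): S=211.9500. Δ = (V_up−V_dn)/(S_up−S_dn) = (49.3532−127.6115)/(286.1325−156.8430) = -0.6053. V = [p*·49.3532 + (1−p*)·127.6115]/1.1 = 74.0239. B = V − Δ·S = 202.3162.
(0,0): S=157.0000. Δ = (V_up−V_dn)/(S_up−S_dn) = (74.0239−142.4150)/(211.9500−116.1800) = -0.7141. V = [p*·74.0239 + (1−p*)·142.4150]/1.1 = 92.7755. B = V − Δ·S = 204.8921.
Self-financing check: at every node Δ·S+B equals the discounted successor values.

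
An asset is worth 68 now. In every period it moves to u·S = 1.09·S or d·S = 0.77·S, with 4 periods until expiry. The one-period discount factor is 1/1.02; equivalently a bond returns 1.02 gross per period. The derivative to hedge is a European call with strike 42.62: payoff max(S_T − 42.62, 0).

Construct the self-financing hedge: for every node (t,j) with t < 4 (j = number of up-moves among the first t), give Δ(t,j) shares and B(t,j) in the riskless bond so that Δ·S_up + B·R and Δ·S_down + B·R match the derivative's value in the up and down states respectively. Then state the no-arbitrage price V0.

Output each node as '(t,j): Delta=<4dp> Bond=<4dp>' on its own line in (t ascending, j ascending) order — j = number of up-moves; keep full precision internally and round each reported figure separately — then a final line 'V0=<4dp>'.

(0,0): Delta=0.9528 Bond=-35.8628
(1,0): Delta=0.8005 Bond=-28.6055
(1,1): Delta=0.9830 Bond=-38.8130
(2,0): Delta=0.3135 Bond=-9.5419
(2,1): Delta=0.8969 Bond=-34.6757
(2,2): Delta=1.0000 Bond=-40.9650
(3,0): Delta=0.0000 Bond=0.0000
(3,1): Delta=0.3755 Bond=-12.4579
(3,2): Delta=1.0000 Bond=-41.7843
(3,3): Delta=1.0000 Bond=-41.7843
V0=28.9307

Risk-neutral probability p* = (R−d)/(u−d) = (1.02−0.77)/(1.09−0.77) = 0.7812.
Terminal payoffs: V(4,0)=0.0000, V(4,1)=0.0000, V(4,2)=5.2809, V(4,3)=25.1877, V(4,4)=53.3675
Node (3,0) S=31.0442: V=(p*·0.0000+(1−p*)·0.0000)/1.02=0.0000; Δ=(0.0000−0.0000)/(33.8382−23.9041)=0.0000; B=V−Δ·S=0.0000
Node (3,1) S=43.9457: V=(p*·5.2809+(1−p*)·0.0000)/1.02=4.0448; Δ=(5.2809−0.0000)/(47.9009−33.8382)=0.3755; B=V−Δ·S=-12.4579
Node (3,2) S=62.2089: V=(p*·25.1877+(1−p*)·5.2809)/1.02=20.4246; Δ=(25.1877−5.2809)/(67.8077−47.9009)=1.0000; B=V−Δ·S=-41.7843
Node (3,3) S=88.0620: V=(p*·53.3675+(1−p*)·25.1877)/1.02=46.2777; Δ=(53.3675−25.1877)/(95.9875−67.8077)=1.0000; B=V−Δ·S=-41.7843
Node (2,0) S=40.3172: V=(p*·4.0448+(1−p*)·0.0000)/1.02=3.0980; Δ=(4.0448−0.0000)/(43.9457−31.0442)=0.3135; B=V−Δ·S=-9.5419
Node (2,1) S=57.0724: V=(p*·20.4246+(1−p*)·4.0448)/1.02=16.5113; Δ=(20.4246−4.0448)/(62.2089−43.9457)=0.8969; B=V−Δ·S=-34.6757
Node (2,2) S=80.7908: V=(p*·46.2777+(1−p*)·20.4246)/1.02=39.8258; Δ=(46.2777−20.4246)/(88.0620−62.2089)=1.0000; B=V−Δ·S=-40.9650
Node (1,0) S=52.3600: V=(p*·16.5113+(1−p*)·3.0980)/1.02=13.3109; Δ=(16.5113−3.0980)/(57.0724−40.3172)=0.8005; B=V−Δ·S=-28.6055
Node (1,1) S=74.1200: V=(p*·39.8258+(1−p*)·16.5113)/1.02=34.0448; Δ=(39.8258−16.5113)/(80.7908−57.0724)=0.9830; B=V−Δ·S=-38.8130
Node (0,0) S=68.0000: V=(p*·34.0448+(1−p*)·13.3109)/1.02=28.9307; Δ=(34.0448−13.3109)/(74.1200−52.3600)=0.9528; B=V−Δ·S=-35.8628
The time-0 hedge costs 28.9307, which is the no-arbitrage price.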